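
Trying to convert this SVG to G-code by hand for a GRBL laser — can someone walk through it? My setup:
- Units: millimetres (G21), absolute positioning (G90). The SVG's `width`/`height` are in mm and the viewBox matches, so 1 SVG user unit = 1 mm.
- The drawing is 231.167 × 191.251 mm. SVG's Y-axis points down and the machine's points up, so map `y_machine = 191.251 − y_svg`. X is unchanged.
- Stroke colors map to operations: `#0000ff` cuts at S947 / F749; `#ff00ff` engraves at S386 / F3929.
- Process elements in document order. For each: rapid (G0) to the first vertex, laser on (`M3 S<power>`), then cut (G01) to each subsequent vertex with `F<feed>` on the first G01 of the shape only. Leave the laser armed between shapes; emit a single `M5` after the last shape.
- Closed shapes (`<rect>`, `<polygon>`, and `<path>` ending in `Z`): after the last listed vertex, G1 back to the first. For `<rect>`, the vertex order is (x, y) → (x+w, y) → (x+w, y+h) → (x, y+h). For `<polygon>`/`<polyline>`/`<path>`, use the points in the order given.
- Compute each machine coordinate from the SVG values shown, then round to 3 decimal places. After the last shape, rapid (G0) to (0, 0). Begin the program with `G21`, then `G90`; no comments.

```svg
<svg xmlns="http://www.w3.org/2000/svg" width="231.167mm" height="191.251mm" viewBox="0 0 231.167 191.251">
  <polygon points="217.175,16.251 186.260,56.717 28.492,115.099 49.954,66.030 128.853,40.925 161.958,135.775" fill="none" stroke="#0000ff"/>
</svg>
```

G21
G90
G0 X217.175 Y175.000
M3 S947
G01 X186.260 Y134.534 F749
G01 X28.492 Y76.152
G01 X49.954 Y125.221
G01 X128.853 Y150.326
G01 X161.958 Y55.476
G01 X217.175 Y175.000
M5
G0 X0.000 Y0.000

Since the viewBox matches the mm dimensions, user units are millimetres directly. The only transform is the Y-flip y_m = 191.251 − y_svg.

Shape 1 is a closed polygon drawn with `<polygon>`. Its stroke #0000ff means cut at S947, F749. After flipping Y the toolpath is (217.175,175.000) → (186.260,134.534) → (28.492,76.152) → (49.954,125.221) → (128.853,150.326) → (161.958,55.476) → (217.175,175.000), returning to the start.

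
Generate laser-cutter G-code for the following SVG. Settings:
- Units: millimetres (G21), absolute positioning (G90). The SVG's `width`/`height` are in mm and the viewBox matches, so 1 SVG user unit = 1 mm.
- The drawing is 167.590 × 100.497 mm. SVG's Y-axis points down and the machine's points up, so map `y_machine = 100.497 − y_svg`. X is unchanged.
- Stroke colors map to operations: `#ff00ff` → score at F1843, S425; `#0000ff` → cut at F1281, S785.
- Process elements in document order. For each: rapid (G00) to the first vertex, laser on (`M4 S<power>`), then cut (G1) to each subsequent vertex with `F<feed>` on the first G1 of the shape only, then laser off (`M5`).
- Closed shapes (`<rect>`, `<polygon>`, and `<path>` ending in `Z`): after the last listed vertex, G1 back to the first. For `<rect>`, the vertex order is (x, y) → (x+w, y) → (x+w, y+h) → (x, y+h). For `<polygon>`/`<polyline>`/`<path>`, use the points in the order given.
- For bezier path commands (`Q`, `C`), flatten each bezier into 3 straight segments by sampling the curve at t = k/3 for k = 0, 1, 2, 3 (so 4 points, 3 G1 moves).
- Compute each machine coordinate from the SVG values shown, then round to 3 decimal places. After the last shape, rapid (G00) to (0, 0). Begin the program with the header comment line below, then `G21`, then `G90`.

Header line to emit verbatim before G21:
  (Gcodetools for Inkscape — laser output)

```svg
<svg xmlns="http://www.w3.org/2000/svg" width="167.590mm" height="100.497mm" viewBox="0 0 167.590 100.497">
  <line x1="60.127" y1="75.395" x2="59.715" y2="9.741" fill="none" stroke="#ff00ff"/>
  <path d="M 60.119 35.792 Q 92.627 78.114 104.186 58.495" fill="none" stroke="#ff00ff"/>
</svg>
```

viewBox `0 0 167.590 100.497` with mm width/height → 1 unit = 1 mm. Flip: y_m = 100.497 − y_svg.

**Shape 1** — `<line>` line segment, stroke `#ff00ff` → score (S425, F1843). Machine vertices: (60.127,25.102) → (59.715,90.756). Open path.

**Shape 2** — `<path>` quadratic bezier, stroke `#ff00ff` → score (S425, F1843). Control points (SVG): P0=(60.119,35.792), P1=(92.627,78.114), P2=(104.186,58.495); sampled at t=k/3. Machine vertices: (60.119,64.705) → (79.463,43.373) → (94.152,35.805) → (104.186,42.002). Open path.

(Gcodetools for Inkscape — laser output)
G21
G90
G00 X60.127 Y25.102
M4 S425
G1 X59.715 Y90.756 F1843
M5
G00 X60.119 Y64.705
M4 S425
G1 X79.463 Y43.373 F1843
G1 X94.152 Y35.805
G1 X104.186 Y42.002
M5
G00 X0.000 Y0.000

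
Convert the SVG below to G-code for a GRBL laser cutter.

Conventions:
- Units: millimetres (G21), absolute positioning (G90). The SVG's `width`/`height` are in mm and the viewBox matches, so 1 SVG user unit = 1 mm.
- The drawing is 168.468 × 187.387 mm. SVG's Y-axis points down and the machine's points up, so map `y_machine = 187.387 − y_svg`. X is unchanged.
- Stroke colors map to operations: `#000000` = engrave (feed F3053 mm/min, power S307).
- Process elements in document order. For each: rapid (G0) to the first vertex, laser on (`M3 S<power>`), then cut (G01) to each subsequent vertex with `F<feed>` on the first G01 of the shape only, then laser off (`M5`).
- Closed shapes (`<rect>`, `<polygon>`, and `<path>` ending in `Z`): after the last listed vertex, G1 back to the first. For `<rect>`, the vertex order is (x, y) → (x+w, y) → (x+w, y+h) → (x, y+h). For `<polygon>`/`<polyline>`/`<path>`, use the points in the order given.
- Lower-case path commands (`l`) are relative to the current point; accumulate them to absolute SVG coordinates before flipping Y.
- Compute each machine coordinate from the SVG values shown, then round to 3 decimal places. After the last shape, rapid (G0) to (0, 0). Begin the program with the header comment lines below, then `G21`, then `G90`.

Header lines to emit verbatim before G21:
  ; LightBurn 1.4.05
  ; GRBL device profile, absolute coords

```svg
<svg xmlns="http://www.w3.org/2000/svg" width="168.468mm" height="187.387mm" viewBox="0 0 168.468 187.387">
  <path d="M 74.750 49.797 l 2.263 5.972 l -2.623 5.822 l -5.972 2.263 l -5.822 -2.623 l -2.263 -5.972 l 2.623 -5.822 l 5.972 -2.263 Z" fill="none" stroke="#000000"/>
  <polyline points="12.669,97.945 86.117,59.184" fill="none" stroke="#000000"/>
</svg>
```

Since the viewBox matches the mm dimensions, user units are millimetres directly. The only transform is the Y-flip y_m = 187.387 − y_svg.

Shape 1 is a regular polygon drawn with `<path>`. Its stroke #000000 means engrave at S307, F3053. After flipping Y the toolpath is (74.750,137.590) → (77.013,131.618) → (74.390,125.796) → (68.418,123.533) → (62.596,126.156) → (60.333,132.128) → (62.956,137.950) → (68.928,140.213) → (74.750,137.590), returning to the start.

Shape 2 is a line segment drawn with `<polyline>`. Its stroke #000000 means engrave at S307, F3053. After flipping Y the toolpath is (12.669,89.442) → (86.117,128.203).

; LightBurn 1.4.05
; GRBL device profile, absolute coords
G21
G90
G0 X74.750 Y137.590
M3 S307
G01 X77.013 Y131.618 F3053
G01 X74.390 Y125.796
G01 X68.418 Y123.533
G01 X62.596 Y126.156
G01 X60.333 Y132.128
G01 X62.956 Y137.950
G01 X68.928 Y140.213
G01 X74.750 Y137.590
M5
G0 X12.669 Y89.442
M3 S307
G01 X86.117 Y128.203 F3053
M5
G0 X0.000 Y0.000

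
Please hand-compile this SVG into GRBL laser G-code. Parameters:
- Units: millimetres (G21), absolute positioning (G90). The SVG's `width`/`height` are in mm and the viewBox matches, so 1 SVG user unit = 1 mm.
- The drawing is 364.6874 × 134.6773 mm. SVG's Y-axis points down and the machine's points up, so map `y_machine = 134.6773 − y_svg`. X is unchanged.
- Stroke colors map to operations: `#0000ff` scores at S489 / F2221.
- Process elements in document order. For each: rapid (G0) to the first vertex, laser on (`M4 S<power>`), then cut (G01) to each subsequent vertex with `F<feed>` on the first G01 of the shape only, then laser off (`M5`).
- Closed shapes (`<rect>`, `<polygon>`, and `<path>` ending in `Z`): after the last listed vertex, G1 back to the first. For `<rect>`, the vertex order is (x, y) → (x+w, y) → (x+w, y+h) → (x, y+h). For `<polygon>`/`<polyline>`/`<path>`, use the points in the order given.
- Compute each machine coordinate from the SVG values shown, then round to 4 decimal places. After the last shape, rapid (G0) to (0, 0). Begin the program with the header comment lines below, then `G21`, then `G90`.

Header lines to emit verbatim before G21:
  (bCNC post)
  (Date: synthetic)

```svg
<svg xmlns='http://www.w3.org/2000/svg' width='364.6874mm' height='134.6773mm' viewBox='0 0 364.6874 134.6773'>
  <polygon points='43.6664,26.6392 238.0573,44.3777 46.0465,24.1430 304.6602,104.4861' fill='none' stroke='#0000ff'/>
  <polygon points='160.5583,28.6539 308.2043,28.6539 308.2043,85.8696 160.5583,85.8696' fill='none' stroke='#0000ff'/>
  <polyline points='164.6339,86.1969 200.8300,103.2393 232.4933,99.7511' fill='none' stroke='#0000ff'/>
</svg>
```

1 u = 1 mm; y_m = 134.6773 − y.

[1] `<polygon>` closed polygon, #0000ff→score S489 F2221: (43.6664,108.0381) → (238.0573,90.2996) → (46.0465,110.5343) → (304.6602,30.1912) → (43.6664,108.0381) (closed)

[2] `<polygon>` rectangle, #0000ff→score S489 F2221: (160.5583,106.0234) → (308.2043,106.0234) → (308.2043,48.8077) → (160.5583,48.8077) → (160.5583,106.0234) (closed)

[3] `<polyline>` open polyline, #0000ff→score S489 F2221: (164.6339,48.4804) → (200.8300,31.4380) → (232.4933,34.9262)

(bCNC post)
(Date: synthetic)
G21
G90
G0 X43.6664 Y108.0381
M4 S489
G01 X238.0573 Y90.2996 F2221
G01 X46.0465 Y110.5343
G01 X304.6602 Y30.1912
G01 X43.6664 Y108.0381
M5
G0 X160.5583 Y106.0234
M4 S489
G01 X308.2043 Y106.0234 F2221
G01 X308.2043 Y48.8077
G01 X160.5583 Y48.8077
G01 X160.5583 Y106.0234
M5
G0 X164.6339 Y48.4804
M4 S489
G01 X200.8300 Y31.4380 F2221
G01 X232.4933 Y34.9262
M5
G0 X0.0000 Y0.0000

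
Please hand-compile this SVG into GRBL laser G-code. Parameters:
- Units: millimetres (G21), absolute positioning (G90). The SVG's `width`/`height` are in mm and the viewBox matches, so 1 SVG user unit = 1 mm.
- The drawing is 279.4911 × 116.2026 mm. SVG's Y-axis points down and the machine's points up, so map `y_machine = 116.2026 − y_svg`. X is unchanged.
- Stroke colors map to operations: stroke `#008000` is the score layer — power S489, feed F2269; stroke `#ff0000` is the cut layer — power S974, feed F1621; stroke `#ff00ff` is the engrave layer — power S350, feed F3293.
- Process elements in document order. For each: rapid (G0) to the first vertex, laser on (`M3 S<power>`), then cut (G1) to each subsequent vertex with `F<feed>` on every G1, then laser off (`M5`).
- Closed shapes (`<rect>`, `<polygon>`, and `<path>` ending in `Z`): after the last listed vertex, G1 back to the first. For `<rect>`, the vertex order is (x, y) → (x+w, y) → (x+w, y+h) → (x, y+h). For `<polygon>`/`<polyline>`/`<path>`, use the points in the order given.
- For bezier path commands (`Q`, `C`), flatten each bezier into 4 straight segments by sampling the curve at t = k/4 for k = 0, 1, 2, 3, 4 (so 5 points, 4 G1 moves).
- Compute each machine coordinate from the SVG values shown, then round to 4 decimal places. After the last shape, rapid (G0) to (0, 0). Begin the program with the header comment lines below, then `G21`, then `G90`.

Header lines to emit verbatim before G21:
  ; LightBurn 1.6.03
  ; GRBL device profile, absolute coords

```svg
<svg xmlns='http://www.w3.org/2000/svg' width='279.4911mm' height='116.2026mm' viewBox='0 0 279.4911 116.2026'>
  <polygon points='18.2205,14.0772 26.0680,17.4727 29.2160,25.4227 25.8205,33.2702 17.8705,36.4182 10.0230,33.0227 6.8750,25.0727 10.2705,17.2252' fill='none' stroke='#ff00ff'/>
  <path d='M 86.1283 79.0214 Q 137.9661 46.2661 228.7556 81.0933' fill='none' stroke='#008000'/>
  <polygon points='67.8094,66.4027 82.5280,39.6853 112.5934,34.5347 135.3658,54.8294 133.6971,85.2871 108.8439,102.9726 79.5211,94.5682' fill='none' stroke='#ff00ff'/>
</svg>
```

; LightBurn 1.6.03
; GRBL device profile, absolute coords
G21
G90
G0 X18.2205 Y102.1254
M3 S350
G1 X26.0680 Y98.7299 F3293
G1 X29.2160 Y90.7799 F3293
G1 X25.8205 Y82.9324 F3293
G1 X17.8705 Y79.7844 F3293
G1 X10.0230 Y83.1799 F3293
G1 X6.8750 Y91.1299 F3293
G1 X10.2705 Y98.9774 F3293
G1 X18.2205 Y102.1254 F3293
M5
G0 X86.1283 Y37.1812
M3 S489
G1 X114.4817 Y49.3349 F2269
G1 X147.7040 Y53.0409 F2269
G1 X185.7953 Y48.2990 F2269
G1 X228.7556 Y35.1093 F2269
M5
G0 X67.8094 Y49.7999
M3 S350
G1 X82.5280 Y76.5173 F3293
G1 X112.5934 Y81.6679 F3293
G1 X135.3658 Y61.3732 F3293
G1 X133.6971 Y30.9155 F3293
G1 X108.8439 Y13.2300 F3293
G1 X79.5211 Y21.6344 F3293
G1 X67.8094 Y49.7999 F3293
M5
G0 X0.0000 Y0.0000

Since the viewBox matches the mm dimensions, user units are millimetres directly. The only transform is the Y-flip y_m = 116.2026 − y_svg.

Shape 1 is a regular polygon drawn with `<polygon>`. Its stroke #ff00ff means engrave at S350, F3293. After flipping Y the toolpath is (18.2205,102.1254) → (26.0680,98.7299) → (29.2160,90.7799) → (25.8205,82.9324) → (17.8705,79.7844) → (10.0230,83.1799) → (6.8750,91.1299) → (10.2705,98.9774) → (18.2205,102.1254), returning to the start.

Shape 2 is a quadratic bezier drawn with `<path>`. Its stroke #008000 means score at S489, F2269. After flipping Y the toolpath is (86.1283,37.1812) → (114.4817,49.3349) → (147.7040,53.0409) → (185.7953,48.2990) → (228.7556,35.1093).

Shape 3 is a regular polygon drawn with `<polygon>`. Its stroke #ff00ff means engrave at S350, F3293. After flipping Y the toolpath is (67.8094,49.7999) → (82.5280,76.5173) → (112.5934,81.6679) → (135.3658,61.3732) → (133.6971,30.9155) → (108.8439,13.2300) → (79.5211,21.6344) → (67.8094,49.7999), returning to the start.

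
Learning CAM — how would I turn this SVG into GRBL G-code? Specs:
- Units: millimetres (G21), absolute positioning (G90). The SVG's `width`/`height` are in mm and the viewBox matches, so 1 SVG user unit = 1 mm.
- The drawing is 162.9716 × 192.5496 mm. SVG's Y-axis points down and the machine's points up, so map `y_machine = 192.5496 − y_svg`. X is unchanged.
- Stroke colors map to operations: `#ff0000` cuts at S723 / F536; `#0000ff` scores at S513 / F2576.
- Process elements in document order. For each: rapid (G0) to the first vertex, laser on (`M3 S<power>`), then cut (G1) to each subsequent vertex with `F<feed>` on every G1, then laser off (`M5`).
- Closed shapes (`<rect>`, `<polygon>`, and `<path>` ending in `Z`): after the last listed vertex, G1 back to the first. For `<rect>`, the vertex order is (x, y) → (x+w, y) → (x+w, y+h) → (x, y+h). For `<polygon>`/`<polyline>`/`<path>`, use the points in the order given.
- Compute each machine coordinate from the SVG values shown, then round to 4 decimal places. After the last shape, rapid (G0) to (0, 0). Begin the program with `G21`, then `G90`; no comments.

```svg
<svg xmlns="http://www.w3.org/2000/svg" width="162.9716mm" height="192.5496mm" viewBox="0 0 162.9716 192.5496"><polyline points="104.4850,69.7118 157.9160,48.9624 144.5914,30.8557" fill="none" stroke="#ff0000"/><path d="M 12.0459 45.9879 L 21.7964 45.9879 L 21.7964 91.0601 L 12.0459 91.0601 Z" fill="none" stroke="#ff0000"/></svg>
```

G21
G90
G0 X104.4850 Y122.8378
M3 S723
G1 X157.9160 Y143.5872 F536
G1 X144.5914 Y161.6939 F536
M5
G0 X12.0459 Y146.5617
M3 S723
G1 X21.7964 Y146.5617 F536
G1 X21.7964 Y101.4895 F536
G1 X12.0459 Y101.4895 F536
G1 X12.0459 Y146.5617 F536
M5
G0 X0.0000 Y0.0000

viewBox `0 0 162.9716 192.5496` with mm width/height → 1 unit = 1 mm. Flip: y_m = 192.5496 − y_svg.

**Shape 1** — `<polyline>` open polyline, stroke `#ff0000` → cut (S723, F536). Machine vertices: (104.4850,122.8378) → (157.9160,143.5872) → (144.5914,161.6939). Open path.

**Shape 2** — `<path>` rectangle, stroke `#ff0000` → cut (S723, F536). Machine vertices: (12.0459,146.5617) → (21.7964,146.5617) → (21.7964,101.4895) → (12.0459,101.4895) → (12.0459,146.5617). Closed: final G1 returns to the first vertex.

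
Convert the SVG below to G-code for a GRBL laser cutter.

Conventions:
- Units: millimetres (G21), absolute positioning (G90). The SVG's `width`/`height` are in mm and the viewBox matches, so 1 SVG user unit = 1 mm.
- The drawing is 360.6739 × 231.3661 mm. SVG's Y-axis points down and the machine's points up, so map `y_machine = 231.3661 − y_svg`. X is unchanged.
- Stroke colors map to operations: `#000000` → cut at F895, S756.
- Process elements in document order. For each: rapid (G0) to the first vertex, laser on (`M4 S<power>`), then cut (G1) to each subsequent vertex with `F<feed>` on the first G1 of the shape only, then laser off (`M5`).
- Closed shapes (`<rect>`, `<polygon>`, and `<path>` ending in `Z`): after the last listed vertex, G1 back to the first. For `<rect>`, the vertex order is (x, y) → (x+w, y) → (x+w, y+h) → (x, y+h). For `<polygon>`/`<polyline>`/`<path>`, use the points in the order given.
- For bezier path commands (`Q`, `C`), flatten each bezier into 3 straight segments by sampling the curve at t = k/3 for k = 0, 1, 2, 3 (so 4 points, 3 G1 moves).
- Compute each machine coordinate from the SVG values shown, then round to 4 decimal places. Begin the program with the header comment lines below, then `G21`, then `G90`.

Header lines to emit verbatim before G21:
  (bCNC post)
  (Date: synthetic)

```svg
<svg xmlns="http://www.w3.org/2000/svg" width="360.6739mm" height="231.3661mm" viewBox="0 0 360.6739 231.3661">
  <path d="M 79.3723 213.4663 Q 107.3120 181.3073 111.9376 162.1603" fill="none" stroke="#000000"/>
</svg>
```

viewBox `0 0 360.6739 231.3661` with mm width/height → 1 unit = 1 mm. Flip: y_m = 231.3661 − y_svg.

**Shape 1** — `<path>` quadratic bezier, stroke `#000000` → cut (S756, F895). Control points (SVG): P0=(79.3723,213.4663), P1=(107.3120,181.3073), P2=(111.9376,162.1603); sampled at t=k/3. Machine vertices: (79.3723,17.8998) → (95.4083,37.8934) → (106.2634,54.9954) → (111.9376,69.2058). Open path.

(bCNC post)
(Date: synthetic)
G21
G90
G0 X79.3723 Y17.8998
M4 S756
G1 X95.4083 Y37.8934 F895
G1 X106.2634 Y54.9954
G1 X111.9376 Y69.2058
M5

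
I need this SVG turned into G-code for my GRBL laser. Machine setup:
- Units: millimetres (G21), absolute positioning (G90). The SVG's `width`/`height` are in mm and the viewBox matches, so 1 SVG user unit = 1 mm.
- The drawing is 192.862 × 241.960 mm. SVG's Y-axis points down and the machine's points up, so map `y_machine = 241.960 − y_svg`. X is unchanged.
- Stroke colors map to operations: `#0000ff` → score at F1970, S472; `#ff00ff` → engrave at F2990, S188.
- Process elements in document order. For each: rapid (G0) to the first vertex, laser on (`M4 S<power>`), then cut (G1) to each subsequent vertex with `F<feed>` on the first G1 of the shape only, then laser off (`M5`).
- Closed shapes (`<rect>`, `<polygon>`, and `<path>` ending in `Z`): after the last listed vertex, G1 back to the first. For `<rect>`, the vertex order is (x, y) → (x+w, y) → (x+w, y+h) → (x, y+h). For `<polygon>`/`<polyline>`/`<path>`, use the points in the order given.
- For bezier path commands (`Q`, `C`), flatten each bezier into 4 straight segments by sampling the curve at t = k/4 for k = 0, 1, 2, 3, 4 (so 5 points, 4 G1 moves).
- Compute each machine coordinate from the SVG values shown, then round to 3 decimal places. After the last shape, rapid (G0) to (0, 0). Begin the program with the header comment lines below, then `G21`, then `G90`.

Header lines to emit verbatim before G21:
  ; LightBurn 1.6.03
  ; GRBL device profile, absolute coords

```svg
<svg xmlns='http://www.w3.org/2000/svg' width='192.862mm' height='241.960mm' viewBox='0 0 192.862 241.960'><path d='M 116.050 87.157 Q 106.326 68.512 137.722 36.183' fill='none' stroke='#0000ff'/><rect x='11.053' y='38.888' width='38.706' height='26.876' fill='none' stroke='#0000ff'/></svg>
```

; LightBurn 1.6.03
; GRBL device profile, absolute coords
G21
G90
G0 X116.050 Y154.803
M4 S472
G1 X113.758 Y164.981 F1970
G1 X116.606 Y176.869
G1 X124.594 Y190.468
G1 X137.722 Y205.777
M5
G0 X11.053 Y203.072
M4 S472
G1 X49.759 Y203.072 F1970
G1 X49.759 Y176.196
G1 X11.053 Y176.196
G1 X11.053 Y203.072
M5
G0 X0.000 Y0.000

viewBox `0 0 192.862 241.960` with mm width/height → 1 unit = 1 mm. Flip: y_m = 241.960 − y_svg.

**Shape 1** — `<path>` quadratic bezier, stroke `#0000ff` → score (S472, F1970). Control points (SVG): P0=(116.050,87.157), P1=(106.326,68.512), P2=(137.722,36.183); sampled at t=k/4. Machine vertices: (116.050,154.803) → (113.758,164.981) → (116.606,176.869) → (124.594,190.468) → (137.722,205.777). Open path.

**Shape 2** — `<rect>` rectangle, stroke `#0000ff` → score (S472, F1970). Machine vertices: (11.053,203.072) → (49.759,203.072) → (49.759,176.196) → (11.053,176.196) → (11.053,203.072). Closed: final G1 returns to the first vertex.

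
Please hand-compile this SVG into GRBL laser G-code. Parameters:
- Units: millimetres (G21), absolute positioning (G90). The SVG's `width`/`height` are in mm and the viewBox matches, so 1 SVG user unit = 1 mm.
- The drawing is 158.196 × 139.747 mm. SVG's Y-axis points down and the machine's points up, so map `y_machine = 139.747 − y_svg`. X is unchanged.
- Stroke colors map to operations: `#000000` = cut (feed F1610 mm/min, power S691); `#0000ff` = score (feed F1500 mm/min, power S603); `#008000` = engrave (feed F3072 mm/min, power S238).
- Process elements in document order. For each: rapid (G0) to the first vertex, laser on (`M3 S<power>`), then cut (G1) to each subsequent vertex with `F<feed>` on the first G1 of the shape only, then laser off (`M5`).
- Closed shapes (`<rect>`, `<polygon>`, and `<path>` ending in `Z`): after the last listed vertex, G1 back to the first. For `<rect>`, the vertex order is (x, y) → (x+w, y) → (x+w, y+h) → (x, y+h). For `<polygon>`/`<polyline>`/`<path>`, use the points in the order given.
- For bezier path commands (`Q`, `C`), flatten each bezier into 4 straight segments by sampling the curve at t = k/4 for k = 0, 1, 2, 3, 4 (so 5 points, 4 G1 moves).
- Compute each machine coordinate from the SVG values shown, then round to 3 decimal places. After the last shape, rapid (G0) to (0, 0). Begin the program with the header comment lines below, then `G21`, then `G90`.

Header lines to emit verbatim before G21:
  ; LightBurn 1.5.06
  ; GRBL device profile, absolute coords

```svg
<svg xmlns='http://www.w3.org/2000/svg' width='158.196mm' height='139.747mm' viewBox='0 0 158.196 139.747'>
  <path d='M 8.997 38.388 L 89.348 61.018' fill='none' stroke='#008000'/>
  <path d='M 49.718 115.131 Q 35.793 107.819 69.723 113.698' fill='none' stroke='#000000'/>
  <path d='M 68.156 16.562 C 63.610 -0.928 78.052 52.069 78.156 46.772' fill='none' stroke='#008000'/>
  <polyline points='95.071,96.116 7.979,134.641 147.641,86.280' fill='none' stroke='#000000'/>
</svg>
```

; LightBurn 1.5.06
; GRBL device profile, absolute coords
G21
G90
G0 X8.997 Y101.359
M3 S238
G1 X89.348 Y78.729 F3072
M5
G0 X49.718 Y24.616
M3 S691
G1 X45.746 Y27.448 F1610
G1 X47.757 Y28.630
G1 X55.749 Y28.164
G1 X69.723 Y26.049
M5
G0 X68.156 Y123.185
M3 S238
G1 X67.786 Y125.098 F3072
G1 X71.412 Y112.652
G1 X75.910 Y97.920
G1 X78.156 Y92.975
M5
G0 X95.071 Y43.631
M3 S691
G1 X7.979 Y5.106 F1610
G1 X147.641 Y53.467
M5
G0 X0.000 Y0.000

Since the viewBox matches the mm dimensions, user units are millimetres directly. The only transform is the Y-flip y_m = 139.747 − y_svg.

Shape 1 is a line segment drawn with `<path>`. Its stroke #008000 means engrave at S238, F3072. After flipping Y the toolpath is (8.997,101.359) → (89.348,78.729).

Shape 2 is a quadratic bezier drawn with `<path>`. Its stroke #000000 means cut at S691, F1610. After flipping Y the toolpath is (49.718,24.616) → (45.746,27.448) → (47.757,28.630) → (55.749,28.164) → (69.723,26.049).

Shape 3 is a cubic bezier drawn with `<path>`. Its stroke #008000 means engrave at S238, F3072. After flipping Y the toolpath is (68.156,123.185) → (67.786,125.098) → (71.412,112.652) → (75.910,97.920) → (78.156,92.975).

Shape 4 is a open polyline drawn with `<polyline>`. Its stroke #000000 means cut at S691, F1610. After flipping Y the toolpath is (95.071,43.631) → (7.979,5.106) → (147.641,53.467).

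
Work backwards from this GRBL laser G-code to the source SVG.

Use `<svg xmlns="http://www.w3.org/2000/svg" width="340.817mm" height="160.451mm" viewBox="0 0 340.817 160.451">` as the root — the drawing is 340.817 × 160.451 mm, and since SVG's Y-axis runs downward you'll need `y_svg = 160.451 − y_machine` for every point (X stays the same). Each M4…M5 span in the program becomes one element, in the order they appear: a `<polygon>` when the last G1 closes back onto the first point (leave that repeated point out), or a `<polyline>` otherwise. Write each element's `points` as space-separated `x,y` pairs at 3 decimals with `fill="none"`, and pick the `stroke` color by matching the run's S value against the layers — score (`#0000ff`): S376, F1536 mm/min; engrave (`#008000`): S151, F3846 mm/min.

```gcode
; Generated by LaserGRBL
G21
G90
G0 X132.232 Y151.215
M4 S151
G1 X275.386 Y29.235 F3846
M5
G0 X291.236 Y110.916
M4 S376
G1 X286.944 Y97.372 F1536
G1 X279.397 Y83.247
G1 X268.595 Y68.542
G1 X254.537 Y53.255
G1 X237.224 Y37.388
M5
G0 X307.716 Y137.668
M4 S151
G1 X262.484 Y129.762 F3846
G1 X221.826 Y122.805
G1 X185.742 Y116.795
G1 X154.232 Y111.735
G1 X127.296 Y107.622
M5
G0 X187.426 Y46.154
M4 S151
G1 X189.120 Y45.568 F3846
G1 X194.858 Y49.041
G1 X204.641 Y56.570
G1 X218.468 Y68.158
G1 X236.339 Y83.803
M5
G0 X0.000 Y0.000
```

<svg xmlns="http://www.w3.org/2000/svg" width="340.817mm" height="160.451mm" viewBox="0 0 340.817 160.451">
  <polyline points="132.232,9.236 275.386,131.216" fill="none" stroke="#008000"/>
  <polyline points="291.236,49.535 286.944,63.079 279.397,77.204 268.595,91.909 254.537,107.196 237.224,123.063" fill="none" stroke="#0000ff"/>
  <polyline points="307.716,22.783 262.484,30.689 221.826,37.646 185.742,43.656 154.232,48.716 127.296,52.829" fill="none" stroke="#008000"/>
  <polyline points="187.426,114.297 189.120,114.883 194.858,111.410 204.641,103.881 218.468,92.293 236.339,76.648" fill="none" stroke="#008000"/>
</svg>

Machine Y-up, SVG Y-down with viewBox height 160.451, so y_svg = 160.451 − y_machine; X carries over.

Run 1: the run's S151 means `#008000` (engrave). The run is open, so emit a `<polyline>` with points (Y-flipped): 132.232,9.236 275.386,131.216.

Run 2: the run's S376 means `#0000ff` (score). The run is open, so emit a `<polyline>` with points (Y-flipped): 291.236,49.535 286.944,63.079 279.397,77.204 268.595,91.909 254.537,107.196 237.224,123.063.

Run 3: the run's S151 means `#008000` (engrave). The run is open, so emit a `<polyline>` with points (Y-flipped): 307.716,22.783 262.484,30.689 221.826,37.646 185.742,43.656 154.232,48.716 127.296,52.829.

Run 4: power S151 maps to stroke `#008000` (engrave). The run is open, so emit a `<polyline>` with points (Y-flipped): 187.426,114.297 189.120,114.883 194.858,111.410 204.641,103.881 218.468,92.293 236.339,76.648.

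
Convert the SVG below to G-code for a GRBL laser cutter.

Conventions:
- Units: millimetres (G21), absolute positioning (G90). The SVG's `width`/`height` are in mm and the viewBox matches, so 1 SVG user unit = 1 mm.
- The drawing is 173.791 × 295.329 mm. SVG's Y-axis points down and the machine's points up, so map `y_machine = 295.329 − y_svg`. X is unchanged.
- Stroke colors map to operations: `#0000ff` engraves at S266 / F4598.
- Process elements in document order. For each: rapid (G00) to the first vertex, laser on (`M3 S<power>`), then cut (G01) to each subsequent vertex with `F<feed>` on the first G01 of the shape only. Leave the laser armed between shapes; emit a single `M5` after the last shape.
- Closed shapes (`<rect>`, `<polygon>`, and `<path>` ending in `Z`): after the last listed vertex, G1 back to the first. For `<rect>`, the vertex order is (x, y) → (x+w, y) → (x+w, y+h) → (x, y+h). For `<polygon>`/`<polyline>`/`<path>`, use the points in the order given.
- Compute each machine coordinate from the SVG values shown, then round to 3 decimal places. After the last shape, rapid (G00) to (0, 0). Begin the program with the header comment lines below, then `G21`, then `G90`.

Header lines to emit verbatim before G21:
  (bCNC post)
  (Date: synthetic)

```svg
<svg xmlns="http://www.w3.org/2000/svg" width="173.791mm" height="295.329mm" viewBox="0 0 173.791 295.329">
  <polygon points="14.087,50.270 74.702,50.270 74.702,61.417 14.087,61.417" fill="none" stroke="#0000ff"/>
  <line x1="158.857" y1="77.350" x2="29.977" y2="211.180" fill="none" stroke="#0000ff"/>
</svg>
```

viewBox `0 0 173.791 295.329` with mm width/height → 1 unit = 1 mm. Flip: y_m = 295.329 − y_svg.

**Shape 1** — `<polygon>` rectangle, stroke `#0000ff` → engrave (S266, F4598). Machine vertices: (14.087,245.059) → (74.702,245.059) → (74.702,233.912) → (14.087,233.912) → (14.087,245.059). Closed: final G1 returns to the first vertex.

**Shape 2** — `<line>` line segment, stroke `#0000ff` → engrave (S266, F4598). Machine vertices: (158.857,217.979) → (29.977,84.149). Open path.

(bCNC post)
(Date: synthetic)
G21
G90
G00 X14.087 Y245.059
M3 S266
G01 X74.702 Y245.059 F4598
G01 X74.702 Y233.912
G01 X14.087 Y233.912
G01 X14.087 Y245.059
G00 X158.857 Y217.979
M3 S266
G01 X29.977 Y84.149 F4598
M5
G00 X0.000 Y0.000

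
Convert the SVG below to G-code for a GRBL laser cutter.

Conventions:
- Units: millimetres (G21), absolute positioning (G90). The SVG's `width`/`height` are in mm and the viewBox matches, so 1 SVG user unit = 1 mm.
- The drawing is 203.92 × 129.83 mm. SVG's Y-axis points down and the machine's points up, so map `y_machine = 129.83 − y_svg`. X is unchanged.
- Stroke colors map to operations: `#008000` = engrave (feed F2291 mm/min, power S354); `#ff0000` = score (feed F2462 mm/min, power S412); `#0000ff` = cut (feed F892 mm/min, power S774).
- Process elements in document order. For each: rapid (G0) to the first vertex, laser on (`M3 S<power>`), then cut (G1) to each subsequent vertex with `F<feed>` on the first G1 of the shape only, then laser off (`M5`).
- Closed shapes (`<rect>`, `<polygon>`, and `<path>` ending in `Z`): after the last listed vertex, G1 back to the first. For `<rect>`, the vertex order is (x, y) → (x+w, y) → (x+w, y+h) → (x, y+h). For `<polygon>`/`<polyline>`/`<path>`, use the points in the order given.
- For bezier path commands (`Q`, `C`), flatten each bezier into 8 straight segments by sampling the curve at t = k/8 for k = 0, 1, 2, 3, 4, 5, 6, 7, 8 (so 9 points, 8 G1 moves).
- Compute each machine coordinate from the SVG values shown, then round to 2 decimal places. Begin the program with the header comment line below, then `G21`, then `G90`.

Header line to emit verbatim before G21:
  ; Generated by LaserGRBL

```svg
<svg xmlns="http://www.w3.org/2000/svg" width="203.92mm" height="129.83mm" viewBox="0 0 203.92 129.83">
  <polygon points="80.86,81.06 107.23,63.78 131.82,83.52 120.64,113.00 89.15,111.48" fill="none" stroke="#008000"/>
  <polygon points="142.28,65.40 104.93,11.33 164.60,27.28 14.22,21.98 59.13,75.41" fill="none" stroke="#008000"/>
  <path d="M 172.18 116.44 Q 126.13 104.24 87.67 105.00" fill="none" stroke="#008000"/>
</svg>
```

1 u = 1 mm; y_m = 129.83 − y.

[1] `<polygon>` regular polygon, #008000→engrave S354 F2291: (80.86,48.77) → (107.23,66.05) → (131.82,46.31) → (120.64,16.83) → (89.15,18.35) → (80.86,48.77) (closed)

[2] `<polygon>` closed polygon, #008000→engrave S354 F2291: (142.28,64.43) → (104.93,118.50) → (164.60,102.55) → (14.22,107.85) → (59.13,54.42) → (142.28,64.43) (closed)

[3] `<path>` quadratic bezier, #008000→engrave S354 F2291: (172.18,13.39) → (160.79,16.24) → (149.63,18.68) → (138.71,20.72) → (128.03,22.35) → (117.58,23.58) → (107.37,24.40) → (97.40,24.82) → (87.67,24.83)

; Generated by LaserGRBL
G21
G90
G0 X80.86 Y48.77
M3 S354
G1 X107.23 Y66.05 F2291
G1 X131.82 Y46.31
G1 X120.64 Y16.83
G1 X89.15 Y18.35
G1 X80.86 Y48.77
M5
G0 X142.28 Y64.43
M3 S354
G1 X104.93 Y118.50 F2291
G1 X164.60 Y102.55
G1 X14.22 Y107.85
G1 X59.13 Y54.42
G1 X142.28 Y64.43
M5
G0 X172.18 Y13.39
M3 S354
G1 X160.79 Y16.24 F2291
G1 X149.63 Y18.68
G1 X138.71 Y20.72
G1 X128.03 Y22.35
G1 X117.58 Y23.58
G1 X107.37 Y24.40
G1 X97.40 Y24.82
G1 X87.67 Y24.83
M5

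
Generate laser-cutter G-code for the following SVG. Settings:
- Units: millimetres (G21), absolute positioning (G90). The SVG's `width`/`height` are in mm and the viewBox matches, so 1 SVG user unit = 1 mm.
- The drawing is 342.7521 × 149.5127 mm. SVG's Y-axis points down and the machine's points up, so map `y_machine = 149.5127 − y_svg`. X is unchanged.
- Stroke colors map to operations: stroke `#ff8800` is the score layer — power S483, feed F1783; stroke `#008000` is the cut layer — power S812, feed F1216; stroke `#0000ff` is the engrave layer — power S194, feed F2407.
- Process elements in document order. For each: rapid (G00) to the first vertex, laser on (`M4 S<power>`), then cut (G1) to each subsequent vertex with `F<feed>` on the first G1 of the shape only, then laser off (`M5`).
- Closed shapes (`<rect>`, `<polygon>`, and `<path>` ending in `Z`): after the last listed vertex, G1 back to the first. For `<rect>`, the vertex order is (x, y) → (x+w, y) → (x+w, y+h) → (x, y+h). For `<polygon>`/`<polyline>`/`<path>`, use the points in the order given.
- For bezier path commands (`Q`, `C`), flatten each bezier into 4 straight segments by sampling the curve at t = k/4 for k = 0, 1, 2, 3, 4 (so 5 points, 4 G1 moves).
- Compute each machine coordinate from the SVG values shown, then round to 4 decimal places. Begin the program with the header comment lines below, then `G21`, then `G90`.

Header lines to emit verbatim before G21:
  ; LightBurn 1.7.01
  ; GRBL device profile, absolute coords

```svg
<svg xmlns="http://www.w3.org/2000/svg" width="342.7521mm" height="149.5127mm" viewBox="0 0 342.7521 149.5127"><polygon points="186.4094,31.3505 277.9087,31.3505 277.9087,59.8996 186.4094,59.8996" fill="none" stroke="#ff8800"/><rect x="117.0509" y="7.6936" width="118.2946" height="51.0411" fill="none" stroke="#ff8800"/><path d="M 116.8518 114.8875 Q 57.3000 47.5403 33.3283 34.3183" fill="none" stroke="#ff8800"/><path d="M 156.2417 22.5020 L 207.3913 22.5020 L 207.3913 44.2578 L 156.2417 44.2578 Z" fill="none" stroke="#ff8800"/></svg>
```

; LightBurn 1.7.01
; GRBL device profile, absolute coords
G21
G90
G00 X186.4094 Y118.1622
M4 S483
G1 X277.9087 Y118.1622 F1783
G1 X277.9087 Y89.6131
G1 X186.4094 Y89.6131
G1 X186.4094 Y118.1622
M5
G00 X117.0509 Y141.8191
M4 S483
G1 X235.3455 Y141.8191 F1783
G1 X235.3455 Y90.7780
G1 X117.0509 Y90.7780
G1 X117.0509 Y141.8191
M5
G00 X116.8518 Y34.6252
M4 S483
G1 X89.2997 Y64.9160 F1783
G1 X66.1950 Y88.4411
G1 X47.5379 Y105.2006
G1 X33.3283 Y115.1944
M5
G00 X156.2417 Y127.0107
M4 S483
G1 X207.3913 Y127.0107 F1783
G1 X207.3913 Y105.2549
G1 X156.2417 Y105.2549
G1 X156.2417 Y127.0107
M5

Since the viewBox matches the mm dimensions, user units are millimetres directly. The only transform is the Y-flip y_m = 149.5127 − y_svg.

Shape 1 is a rectangle drawn with `<polygon>`. Its stroke #ff8800 means score at S483, F1783. After flipping Y the toolpath is (186.4094,118.1622) → (277.9087,118.1622) → (277.9087,89.6131) → (186.4094,89.6131) → (186.4094,118.1622), returning to the start.

Shape 2 is a rectangle drawn with `<rect>`. Its stroke #ff8800 means score at S483, F1783. After flipping Y the toolpath is (117.0509,141.8191) → (235.3455,141.8191) → (235.3455,90.7780) → (117.0509,90.7780) → (117.0509,141.8191), returning to the start.

Shape 3 is a quadratic bezier drawn with `<path>`. Its stroke #ff8800 means score at S483, F1783. After flipping Y the toolpath is (116.8518,34.6252) → (89.2997,64.9160) → (66.1950,88.4411) → (47.5379,105.2006) → (33.3283,115.1944).

Shape 4 is a rectangle drawn with `<path>`. Its stroke #ff8800 means score at S483, F1783. After flipping Y the toolpath is (156.2417,127.0107) → (207.3913,127.0107) → (207.3913,105.2549) → (156.2417,105.2549) → (156.2417,127.0107), returning to the start.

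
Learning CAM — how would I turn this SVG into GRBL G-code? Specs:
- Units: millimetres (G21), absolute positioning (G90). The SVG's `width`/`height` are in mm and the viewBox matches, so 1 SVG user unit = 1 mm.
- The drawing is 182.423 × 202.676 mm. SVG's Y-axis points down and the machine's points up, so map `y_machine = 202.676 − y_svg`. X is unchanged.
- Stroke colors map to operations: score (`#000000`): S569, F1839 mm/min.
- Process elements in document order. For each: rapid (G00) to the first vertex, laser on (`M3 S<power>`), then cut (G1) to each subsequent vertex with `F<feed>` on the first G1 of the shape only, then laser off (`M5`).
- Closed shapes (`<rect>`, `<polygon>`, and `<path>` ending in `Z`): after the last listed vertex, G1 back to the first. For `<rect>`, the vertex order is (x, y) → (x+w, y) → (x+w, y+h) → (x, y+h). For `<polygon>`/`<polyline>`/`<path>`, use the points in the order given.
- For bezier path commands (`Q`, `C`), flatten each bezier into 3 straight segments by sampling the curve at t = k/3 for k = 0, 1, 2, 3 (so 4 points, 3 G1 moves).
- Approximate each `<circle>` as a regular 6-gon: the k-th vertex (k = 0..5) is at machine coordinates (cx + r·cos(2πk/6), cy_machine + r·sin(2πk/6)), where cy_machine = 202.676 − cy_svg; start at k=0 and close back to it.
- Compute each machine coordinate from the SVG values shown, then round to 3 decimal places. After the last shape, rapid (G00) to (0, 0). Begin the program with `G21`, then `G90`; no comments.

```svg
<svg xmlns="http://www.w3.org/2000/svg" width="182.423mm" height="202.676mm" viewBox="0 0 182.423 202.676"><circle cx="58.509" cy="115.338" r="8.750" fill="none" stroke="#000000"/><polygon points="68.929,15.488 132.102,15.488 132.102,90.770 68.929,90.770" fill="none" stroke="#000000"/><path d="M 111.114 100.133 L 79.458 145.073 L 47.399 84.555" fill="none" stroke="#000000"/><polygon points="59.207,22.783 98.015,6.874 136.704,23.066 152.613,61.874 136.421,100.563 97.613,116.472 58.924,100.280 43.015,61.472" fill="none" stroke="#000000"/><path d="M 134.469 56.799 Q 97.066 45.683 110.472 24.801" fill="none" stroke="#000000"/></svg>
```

G21
G90
G00 X67.259 Y87.338
M3 S569
G1 X62.884 Y94.916 F1839
G1 X54.134 Y94.916
G1 X49.759 Y87.338
G1 X54.134 Y79.760
G1 X62.884 Y79.760
G1 X67.259 Y87.338
M5
G00 X68.929 Y187.188
M3 S569
G1 X132.102 Y187.188 F1839
G1 X132.102 Y111.906
G1 X68.929 Y111.906
G1 X68.929 Y187.188
M5
G00 X111.114 Y102.543
M3 S569
G1 X79.458 Y57.603 F1839
G1 X47.399 Y118.121
M5
G00 X59.207 Y179.893
M3 S569
G1 X98.015 Y195.802 F1839
G1 X136.704 Y179.610
G1 X152.613 Y140.802
G1 X136.421 Y102.113
G1 X97.613 Y86.204
G1 X58.924 Y102.396
G1 X43.015 Y141.204
G1 X59.207 Y179.893
M5
G00 X134.469 Y145.877
M3 S569
G1 X115.179 Y154.373 F1839
G1 X107.180 Y165.039
G1 X110.472 Y177.875
M5
G00 X0.000 Y0.000

Since the viewBox matches the mm dimensions, user units are millimetres directly. The only transform is the Y-flip y_m = 202.676 − y_svg.

Shape 1 is a circle drawn with `<circle>`. Its stroke #000000 means score at S569, F1839. After flipping Y the toolpath is (67.259,87.338) → (62.884,94.916) → (54.134,94.916) → (49.759,87.338) → (54.134,79.760) → (62.884,79.760) → (67.259,87.338), returning to the start.

Shape 2 is a rectangle drawn with `<polygon>`. Its stroke #000000 means score at S569, F1839. After flipping Y the toolpath is (68.929,187.188) → (132.102,187.188) → (132.102,111.906) → (68.929,111.906) → (68.929,187.188), returning to the start.

Shape 3 is a open polyline drawn with `<path>`. Its stroke #000000 means score at S569, F1839. After flipping Y the toolpath is (111.114,102.543) → (79.458,57.603) → (47.399,118.121).

Shape 4 is a regular polygon drawn with `<polygon>`. Its stroke #000000 means score at S569, F1839. After flipping Y the toolpath is (59.207,179.893) → (98.015,195.802) → (136.704,179.610) → (152.613,140.802) → (136.421,102.113) → (97.613,86.204) → (58.924,102.396) → (43.015,141.204) → (59.207,179.893), returning to the start.

Shape 5 is a quadratic bezier drawn with `<path>`. Its stroke #000000 means score at S569, F1839. After flipping Y the toolpath is (134.469,145.877) → (115.179,154.373) → (107.180,165.039) → (110.472,177.875).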